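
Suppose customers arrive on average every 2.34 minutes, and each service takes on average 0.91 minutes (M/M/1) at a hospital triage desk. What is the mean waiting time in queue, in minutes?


λ = 60/2.34 = 25.6410 /hr
μ = 60/0.91 = 65.9341 /hr
ρ = λ/μ = 25.6410/65.9341 = 0.3889
Wq = ρ/(μ−λ) = 0.3889/(65.9341−25.6410) = 0.009652 hr
In minutes: 0.009652·60 = 0.5791 min

Final: 0.5791 min


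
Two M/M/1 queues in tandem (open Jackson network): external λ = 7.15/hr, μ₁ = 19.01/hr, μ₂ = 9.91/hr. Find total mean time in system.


Each node sees arrival rate λ = 7.15/hr (tandem ⇒ throughput preserved).
W₁ = 1/(μ₁−λ) = 1/(19.01−7.15) = 0.08432 hr
W₂ = 1/(μ₂−λ) = 1/(9.91−7.15) = 0.36232 hr
W_total = W₁ + W₂ = 0.08432 + 0.36232 = 0.44664 hr

Final: 0.44664 hr


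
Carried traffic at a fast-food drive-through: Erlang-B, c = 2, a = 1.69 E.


B(2,1.69) = 0.346778 (Erlang-B)
Carried load = a(1 − B) = 1.69·(1 − 0.346778) = 1.69·0.653222 = 1.1039 E

Final: 1.1039 Erlangs


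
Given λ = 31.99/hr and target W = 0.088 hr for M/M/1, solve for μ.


W = 1/(μ−λ) ⇒ μ − λ = 1/W = 1/0.088 = 11.3636
μ = λ + 1/W = 31.99 + 11.3636 = 43.3536 per hr

Final: 43.3536 /hr


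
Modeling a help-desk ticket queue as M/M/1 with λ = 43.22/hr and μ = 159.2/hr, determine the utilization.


ρ = λ/μ = 43.22/159.2 = 0.2715

Final: 0.2715


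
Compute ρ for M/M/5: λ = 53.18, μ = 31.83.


ρ = λ/(cμ) = 53.18/(5·31.83) = 53.18/159.15 = 0.3342

Final: 0.3342


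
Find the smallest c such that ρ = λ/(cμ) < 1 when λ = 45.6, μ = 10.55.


Stability requires cμ > λ ⇔ c > λ/μ.
λ/μ = 45.6/10.55 = 4.3223
Minimum integer c = ⌊4.3223⌋ + 1 = 5
Check: 5·10.55 = 52.75 > 45.6, while 4·10.55 = 42.20 ≤ 45.6

Final: 5 servers


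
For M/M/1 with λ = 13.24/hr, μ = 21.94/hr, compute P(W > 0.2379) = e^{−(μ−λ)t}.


W ~ Exponential(μ−λ) for M/M/1.
μ − λ = 21.94 − 13.24 = 8.7000
P(W > t) = e^{−(μ−λ)t} = e^{−2.0697} = 0.126220

Final: 0.126220


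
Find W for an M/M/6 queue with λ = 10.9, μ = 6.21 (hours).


a = 1.7552; ρ = 0.2925; P₀ = 0.172752
Lq = P₀·a^c·ρ/(c!(1−ρ)²) = 0.004101
Wq = Lq/λ = 0.004101/10.9 = 0.0003762 hr
W = Wq + 1/μ = 0.0003762 + 0.16103 = 0.16141 hr

Final: 0.16141 hr


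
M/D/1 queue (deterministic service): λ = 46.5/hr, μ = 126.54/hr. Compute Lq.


ρ = 46.5/126.54 = 0.3675
M/D/1: Lq = ρ²/(2(1−ρ)) = 0.1350/(2·0.6325) = 0.10674

Final: 0.10674


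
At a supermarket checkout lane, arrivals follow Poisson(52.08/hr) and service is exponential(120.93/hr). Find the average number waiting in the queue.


ρ = 52.08/120.93 = 0.4307
Lq = ρ²/(1−ρ) = 0.1855/0.5693 = 0.3258

Final: 0.3258


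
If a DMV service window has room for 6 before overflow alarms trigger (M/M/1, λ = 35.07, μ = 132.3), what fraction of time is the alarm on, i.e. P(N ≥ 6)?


ρ = 35.07/132.3 = 0.2651
P(N ≥ n) = ρ^n = 0.2651^6 = 0.0003469

Final: 0.0003469


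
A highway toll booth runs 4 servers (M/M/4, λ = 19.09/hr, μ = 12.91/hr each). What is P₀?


a = λ/μ = 19.09/12.91 = 1.4787; ρ = a/c = 0.3697
Σ_{k=0}^{3} a^k/k! (terms k=0..3) = 1.00000 + 1.47870 + 1.09327 + 0.53887 = 4.11085
Tail: a^4/(4!(1−ρ)) = 4.78100/(24·0.6303) = 0.31604
P₀ = 1/(4.11085 + 0.31604) = 1/4.42689 = 0.225892

Final: 0.225892


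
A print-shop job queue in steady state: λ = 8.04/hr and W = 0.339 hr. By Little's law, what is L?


L = λW = 8.04·0.339 = 2.7256

Final: 2.7256


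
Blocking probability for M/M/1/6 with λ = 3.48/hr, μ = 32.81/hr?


ρ = λ/μ = 3.48/32.81 = 0.1061
P_K = (1−ρ)ρ^K/(1−ρ^(K+1)) = (0.8939·0.000001424)/(1 − 0.0000001510)
= 0.000001273/1.000000 = 0.000001273

Final: 0.000001273


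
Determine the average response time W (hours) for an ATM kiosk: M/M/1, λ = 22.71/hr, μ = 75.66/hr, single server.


W = 1/(μ−λ) = 1/(75.66 − 22.71) = 1/52.95 = 0.01889 hr

Final: 0.01889 hr


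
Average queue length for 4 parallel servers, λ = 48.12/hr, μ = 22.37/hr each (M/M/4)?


a = λ/μ = 2.1511; ρ = a/4 = 0.5378
P₀ = 0.110452
Lq = P₀·a^c·ρ / (c!·(1−ρ)²) = 0.110452·21.41108·0.5378/(24·0.21365)
= 0.24802

Final: 0.24802


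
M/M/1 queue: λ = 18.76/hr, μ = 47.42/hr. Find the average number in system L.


ρ = λ/μ = 18.76/47.42 = 0.3956
L = ρ/(1−ρ) = 0.3956/(1 − 0.3956) = 0.3956/0.6044 = 0.6546

Final: 0.6546


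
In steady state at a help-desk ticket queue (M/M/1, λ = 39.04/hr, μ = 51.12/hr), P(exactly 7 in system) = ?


ρ = 39.04/51.12 = 0.7637
P_n = (1−ρ)·ρ^n = (1 − 0.7637)·0.7637^7 = 0.2363·0.151507 = 0.035802

Final: 0.035802


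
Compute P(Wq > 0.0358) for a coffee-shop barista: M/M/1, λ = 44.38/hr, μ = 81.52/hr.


ρ = 44.38/81.52 = 0.5444
P(Wq > t) = ρ·e^{−(μ−λ)t} = 0.5444·e^{−1.3296}
= 0.5444·0.264580 = 0.144039

Final: 0.144039


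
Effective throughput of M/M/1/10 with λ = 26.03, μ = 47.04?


ρ = 0.5534; P_K = (1−ρ)ρ^10/(1−ρ^11) = 0.001204
λ_eff = λ(1 − P_K) = 26.03·(1 − 0.001204) = 26.03·0.998796 = 25.9987 /hr

Final: 25.9987 /hr


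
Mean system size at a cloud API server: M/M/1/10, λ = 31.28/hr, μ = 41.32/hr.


ρ = 31.28/41.32 = 0.7570
L = ρ[1 − (K+1)ρ^K + Kρ^(K+1)] / [(1−ρ)(1−ρ^(K+1))]
Numerator: 0.7570·(1 − 11·0.061811 + 10·0.046792) = 0.596531
Denominator: (0.2430)·(0.953208) = 0.231612
L = 0.596531/0.231612 = 2.5756

Final: 2.5756


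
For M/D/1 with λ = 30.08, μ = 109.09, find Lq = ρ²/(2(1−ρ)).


ρ = 30.08/109.09 = 0.2757
M/D/1: Lq = ρ²/(2(1−ρ)) = 0.07603/(2·0.7243) = 0.05249

Final: 0.05249


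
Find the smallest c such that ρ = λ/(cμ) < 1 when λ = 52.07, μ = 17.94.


Stability requires cμ > λ ⇔ c > λ/μ.
λ/μ = 52.07/17.94 = 2.9025
Minimum integer c = ⌊2.9025⌋ + 1 = 3
Check: 3·17.94 = 53.82 > 52.07, while 2·17.94 = 35.88 ≤ 52.07

Final: 3 servers


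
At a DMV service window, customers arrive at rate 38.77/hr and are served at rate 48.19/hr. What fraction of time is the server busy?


ρ = λ/μ = 38.77/48.19 = 0.8045

Final: 0.8045


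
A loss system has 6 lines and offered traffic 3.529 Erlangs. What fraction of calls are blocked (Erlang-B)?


B(c,a) = (a^c/c!) / Σ_{k=0}^{c} a^k/k!
a^6/6! = 2.682733
Σ terms (k=0..6): 1.00000 + 3.52900 + 6.22692 + 7.32493 + 6.46242 + 4.56118 + 2.68273 = 31.787189
B = 2.682733/31.787189 = 0.084397

Final: 0.084397


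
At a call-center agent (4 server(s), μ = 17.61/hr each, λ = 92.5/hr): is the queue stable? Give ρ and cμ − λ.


Total capacity cμ = 4·17.61 = 70.44/hr
ρ = λ/(cμ) = 92.5/70.44 = 1.3132
Stable ⇔ ρ < 1: NO
Spare capacity = cμ − λ = 70.44 − 92.5 = -22.06/hr

Final: ρ = 1.3132; unstable; margin = -22.06/hr


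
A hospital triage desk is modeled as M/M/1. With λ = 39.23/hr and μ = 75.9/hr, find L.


ρ = λ/μ = 39.23/75.9 = 0.5169
L = ρ/(1−ρ) = 0.5169/(1 − 0.5169) = 0.5169/0.4831 = 1.0698

Final: 1.0698


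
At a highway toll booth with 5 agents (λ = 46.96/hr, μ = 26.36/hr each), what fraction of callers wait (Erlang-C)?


a = λ/μ = 1.7815; ρ = a/5 = 0.3563
P₀ = 0.167711 (from M/M/c formula)
C(c,a) = [a^c/(c!(1−ρ))]·P₀ = [17.94376/(120·0.6437)]·0.167711
= 0.23230·0.167711 = 0.038959

Final: 0.038959


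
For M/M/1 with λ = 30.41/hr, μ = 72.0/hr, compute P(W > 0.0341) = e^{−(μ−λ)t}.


W ~ Exponential(μ−λ) for M/M/1.
μ − λ = 72.0 − 30.41 = 41.5900
P(W > t) = e^{−(μ−λ)t} = e^{−1.4182} = 0.242145

Final: 0.242145


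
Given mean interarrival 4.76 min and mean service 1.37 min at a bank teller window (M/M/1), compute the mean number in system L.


λ = 60/4.76 = 12.6050 /hr
μ = 60/1.37 = 43.7956 /hr
ρ = λ/μ = 12.6050/43.7956 = 0.2878
L = ρ/(1−ρ) = 0.2878/0.7122 = 0.4041

Final: 0.4041


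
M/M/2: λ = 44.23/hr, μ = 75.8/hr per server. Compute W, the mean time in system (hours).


a = 0.5835; ρ = 0.2918; P₀ = 0.548282
Lq = P₀·a^c·ρ/(c!(1−ρ)²) = 0.05429
Wq = Lq/λ = 0.05429/44.23 = 0.001227 hr
W = Wq + 1/μ = 0.001227 + 0.01319 = 0.01442 hr

Final: 0.01442 hr


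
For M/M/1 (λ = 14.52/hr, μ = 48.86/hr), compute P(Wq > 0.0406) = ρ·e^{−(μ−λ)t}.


ρ = 14.52/48.86 = 0.2972
P(Wq > t) = ρ·e^{−(μ−λ)t} = 0.2972·e^{−1.3942}
= 0.2972·0.248030 = 0.073709

Final: 0.073709


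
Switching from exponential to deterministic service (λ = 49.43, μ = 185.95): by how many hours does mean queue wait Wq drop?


ρ = 49.43/185.95 = 0.2658
Wq(M/M/1) = ρ/(μ−λ) = 0.2658/136.52 = 0.001947 hr
Wq(M/D/1) = ρ/(2(μ−λ)) = 0.0009736 hr
Savings = 0.001947 − 0.0009736 = 0.0009736 hr

Final: 0.0009736 hr


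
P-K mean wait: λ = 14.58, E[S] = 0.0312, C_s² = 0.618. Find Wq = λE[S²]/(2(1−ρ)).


ρ = λ·E[S] = 14.58·0.0312 = 0.4549
E[S²] = E[S]²(1+C_s²) = 0.0312²·(1+0.618) = 0.001575
Wq = λ·E[S²]/(2(1−ρ)) = 14.58·0.001575/(2·0.5451) = 0.02106 hr

Final: 0.02106 hr


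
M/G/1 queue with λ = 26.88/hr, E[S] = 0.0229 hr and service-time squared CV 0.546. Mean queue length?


ρ = λ·E[S] = 26.88·0.0229 = 0.6156
Lq = ρ²(1+C_s²)/(2(1−ρ)) = 0.3789·(1+0.546)/(2·0.3844)
= 0.3789·1.5460/0.7689 = 0.76185

Final: 0.76185


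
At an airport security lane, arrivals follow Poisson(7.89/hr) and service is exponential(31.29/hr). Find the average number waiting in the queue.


ρ = 7.89/31.29 = 0.2522
Lq = ρ²/(1−ρ) = 0.06358/0.7478 = 0.08502

Final: 0.08502


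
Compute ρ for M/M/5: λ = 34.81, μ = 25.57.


ρ = λ/(cμ) = 34.81/(5·25.57) = 34.81/127.85 = 0.2723

Final: 0.2723


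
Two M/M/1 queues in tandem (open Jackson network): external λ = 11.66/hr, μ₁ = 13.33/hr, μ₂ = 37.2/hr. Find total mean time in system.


Each node sees arrival rate λ = 11.66/hr (tandem ⇒ throughput preserved).
W₁ = 1/(μ₁−λ) = 1/(13.33−11.66) = 0.59880 hr
W₂ = 1/(μ₂−λ) = 1/(37.2−11.66) = 0.03915 hr
W_total = W₁ + W₂ = 0.59880 + 0.03915 = 0.63796 hr

Final: 0.63796 hr


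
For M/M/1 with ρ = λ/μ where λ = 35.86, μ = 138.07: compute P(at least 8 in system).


ρ = 35.86/138.07 = 0.2597
P(N ≥ n) = ρ^n = 0.2597^8 = 0.00002071

Final: 0.00002071


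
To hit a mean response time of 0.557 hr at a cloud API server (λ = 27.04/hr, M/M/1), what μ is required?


W = 1/(μ−λ) ⇒ μ − λ = 1/W = 1/0.557 = 1.7953
μ = λ + 1/W = 27.04 + 1.7953 = 28.8353 per hr

Final: 28.8353 /hr


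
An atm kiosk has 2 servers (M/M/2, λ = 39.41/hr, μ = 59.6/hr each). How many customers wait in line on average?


a = λ/μ = 0.6612; ρ = a/2 = 0.3306
P₀ = 0.503058
Lq = P₀·a^c·ρ / (c!·(1−ρ)²) = 0.503058·0.43724·0.3306/(2·0.44807)
= 0.08115

Final: 0.08115


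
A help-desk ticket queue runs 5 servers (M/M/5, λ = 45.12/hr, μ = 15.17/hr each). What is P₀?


a = λ/μ = 45.12/15.17 = 2.9743; ρ = a/c = 0.5949
Σ_{k=0}^{4} a^k/k! (terms k=0..4) = 1.00000 + 2.97429 + 4.42320 + 4.38530 + 3.26079 = 16.04359
Tail: a^5/(5!(1−ρ)) = 232.76493/(120·0.4051) = 4.78773
P₀ = 1/(16.04359 + 4.78773) = 1/20.83131 = 0.048005

Final: 0.048005


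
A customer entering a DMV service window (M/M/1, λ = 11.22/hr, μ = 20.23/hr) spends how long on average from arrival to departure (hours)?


W = 1/(μ−λ) = 1/(20.23 − 11.22) = 1/9.01 = 0.1110 hr

Final: 0.1110 hr


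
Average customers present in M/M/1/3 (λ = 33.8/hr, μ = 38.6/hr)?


ρ = 33.8/38.6 = 0.8756
L = ρ[1 − (K+1)ρ^K + Kρ^(K+1)] / [(1−ρ)(1−ρ^(K+1))]
Numerator: 0.8756·(1 − 4·0.671411 + 3·0.587919) = 0.068401
Denominator: (0.1244)·(0.412081) = 0.051243
L = 0.068401/0.051243 = 1.3348

Final: 1.3348


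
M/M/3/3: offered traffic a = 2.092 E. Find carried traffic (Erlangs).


B(3,2.092) = 0.224198 (Erlang-B)
Carried load = a(1 − B) = 2.092·(1 − 0.224198) = 2.092·0.775802 = 1.6230 E

Final: 1.6230 Erlangs


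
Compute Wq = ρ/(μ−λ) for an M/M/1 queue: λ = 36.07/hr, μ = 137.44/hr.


ρ = 36.07/137.44 = 0.2624
Wq = ρ/(μ−λ) = 0.2624/(137.44 − 36.07) = 0.2624/101.37 = 0.002589 hr

Final: 0.002589 hr


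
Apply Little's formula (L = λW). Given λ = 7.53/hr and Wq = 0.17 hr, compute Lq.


Lq = λWq = 7.53·0.17 = 1.2801

Final: 1.2801


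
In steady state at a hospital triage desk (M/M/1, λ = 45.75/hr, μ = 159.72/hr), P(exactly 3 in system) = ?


ρ = 45.75/159.72 = 0.2864
P_n = (1−ρ)·ρ^n = (1 − 0.2864)·0.2864^3 = 0.7136·0.023501 = 0.016770

Final: 0.016770


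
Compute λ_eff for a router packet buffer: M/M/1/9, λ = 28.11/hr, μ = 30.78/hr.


ρ = 0.9133; P_K = (1−ρ)ρ^9/(1−ρ^10) = 0.064271
λ_eff = λ(1 − P_K) = 28.11·(1 − 0.064271) = 28.11·0.935729 = 26.3033 /hr

Final: 26.3033 /hr


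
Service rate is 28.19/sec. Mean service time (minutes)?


Mean service time = 1/μ = 1/28.19 second = 0.03547 second
In minutes: 0.03547 × 0.0166667 = 0.0005912 min

Final: 0.0005912 min


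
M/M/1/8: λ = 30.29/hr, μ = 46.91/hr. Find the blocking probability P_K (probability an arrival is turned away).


ρ = λ/μ = 30.29/46.91 = 0.6457
P_K = (1−ρ)ρ^K/(1−ρ^(K+1)) = (0.3543·0.030218)/(1 − 0.019512)
= 0.010706/0.980488 = 0.010919

Final: 0.010919


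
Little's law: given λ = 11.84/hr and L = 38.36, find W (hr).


W = L/λ = 38.36/11.84 = 3.2399 hr

Final: 3.2399 hr


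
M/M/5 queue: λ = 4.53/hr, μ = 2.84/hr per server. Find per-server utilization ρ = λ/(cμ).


ρ = λ/(cμ) = 4.53/(5·2.84) = 4.53/14.20 = 0.3190

Final: 0.3190


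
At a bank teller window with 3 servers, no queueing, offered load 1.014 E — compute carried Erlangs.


B(3,1.014) = 0.064313 (Erlang-B)
Carried load = a(1 − B) = 1.014·(1 − 0.064313) = 1.014·0.935687 = 0.9488 E

Final: 0.9488 Erlangs


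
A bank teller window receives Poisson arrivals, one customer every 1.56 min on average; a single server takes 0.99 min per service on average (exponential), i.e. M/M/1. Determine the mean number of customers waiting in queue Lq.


λ = 60/1.56 = 38.4615 /hr
μ = 60/0.99 = 60.6061 /hr
ρ = λ/μ = 38.4615/60.6061 = 0.6346
Lq = ρ²/(1−ρ) = 0.4027/0.3654 = 1.1022

Final: 1.1022


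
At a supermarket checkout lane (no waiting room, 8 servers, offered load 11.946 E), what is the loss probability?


B(c,a) = (a^c/c!) / Σ_{k=0}^{c} a^k/k!
a^8/8! = 10286.308846
Σ terms (k=0..8): 1.00000 + 11.94600 + 71.35346 + 284.12947 + 848.55266 + 2027.36202 + 4036.47778 + 6888.53765 + 10286.30885 = 24455.667883
B = 10286.308846/24455.667883 = 0.420610

Final: 0.420610


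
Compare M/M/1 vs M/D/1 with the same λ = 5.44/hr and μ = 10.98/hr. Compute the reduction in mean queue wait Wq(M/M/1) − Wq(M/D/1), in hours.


ρ = 5.44/10.98 = 0.4954
Wq(M/M/1) = ρ/(μ−λ) = 0.4954/5.54 = 0.08943 hr
Wq(M/D/1) = ρ/(2(μ−λ)) = 0.04472 hr
Savings = 0.08943 − 0.04472 = 0.04472 hr

Final: 0.04472 hr


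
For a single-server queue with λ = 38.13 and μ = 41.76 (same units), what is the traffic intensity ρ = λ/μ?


ρ = λ/μ = 38.13/41.76 = 0.9131

Final: 0.9131


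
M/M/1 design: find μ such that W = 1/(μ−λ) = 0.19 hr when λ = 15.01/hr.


W = 1/(μ−λ) ⇒ μ − λ = 1/W = 1/0.19 = 5.2632
μ = λ + 1/W = 15.01 + 5.2632 = 20.2732 per hr

Final: 20.2732 /hr


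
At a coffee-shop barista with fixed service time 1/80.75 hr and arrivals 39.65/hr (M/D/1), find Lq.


ρ = 39.65/80.75 = 0.4910
M/D/1: Lq = ρ²/(2(1−ρ)) = 0.2411/(2·0.5090) = 0.23685

Final: 0.23685


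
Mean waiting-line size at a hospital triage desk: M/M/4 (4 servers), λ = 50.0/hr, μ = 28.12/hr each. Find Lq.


a = λ/μ = 1.7781; ρ = a/4 = 0.4445
P₀ = 0.165408
Lq = P₀·a^c·ρ / (c!·(1−ρ)²) = 0.165408·9.99583·0.4445/(24·0.30855)
= 0.09925

Final: 0.09925


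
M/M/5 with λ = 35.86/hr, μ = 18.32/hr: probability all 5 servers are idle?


a = λ/μ = 35.86/18.32 = 1.9574; ρ = a/c = 0.3915
Σ_{k=0}^{4} a^k/k! (terms k=0..4) = 1.00000 + 1.95742 + 1.91575 + 1.24998 + 0.61169 = 6.73484
Tail: a^5/(5!(1−ρ)) = 28.73585/(120·0.6085) = 0.39352
P₀ = 1/(6.73484 + 0.39352) = 1/7.12837 = 0.140285

Final: 0.140285


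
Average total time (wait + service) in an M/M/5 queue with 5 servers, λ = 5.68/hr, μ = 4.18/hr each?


a = 1.3589; ρ = 0.2718; P₀ = 0.256716
Lq = P₀·a^c·ρ/(c!(1−ρ)²) = 0.005079
Wq = Lq/λ = 0.005079/5.68 = 0.0008942 hr
W = Wq + 1/μ = 0.0008942 + 0.23923 = 0.24013 hr

Final: 0.24013 hr


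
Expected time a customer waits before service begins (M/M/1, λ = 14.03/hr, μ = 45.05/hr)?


ρ = 14.03/45.05 = 0.3114
Wq = ρ/(μ−λ) = 0.3114/(45.05 − 14.03) = 0.3114/31.02 = 0.01004 hr

Final: 0.01004 hr


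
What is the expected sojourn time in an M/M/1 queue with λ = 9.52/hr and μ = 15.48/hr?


W = 1/(μ−λ) = 1/(15.48 − 9.52) = 1/5.96 = 0.1678 hr

Final: 0.1678 hr


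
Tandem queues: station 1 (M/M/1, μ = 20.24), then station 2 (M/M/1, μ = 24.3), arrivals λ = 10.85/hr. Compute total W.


Each node sees arrival rate λ = 10.85/hr (tandem ⇒ throughput preserved).
W₁ = 1/(μ₁−λ) = 1/(20.24−10.85) = 0.10650 hr
W₂ = 1/(μ₂−λ) = 1/(24.3−10.85) = 0.07435 hr
W_total = W₁ + W₂ = 0.10650 + 0.07435 = 0.18085 hr

Final: 0.18085 hr


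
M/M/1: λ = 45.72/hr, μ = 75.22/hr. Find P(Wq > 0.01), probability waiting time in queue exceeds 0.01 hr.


ρ = 45.72/75.22 = 0.6078
P(Wq > t) = ρ·e^{−(μ−λ)t} = 0.6078·e^{−0.2950}
= 0.6078·0.744532 = 0.452539

Final: 0.452539


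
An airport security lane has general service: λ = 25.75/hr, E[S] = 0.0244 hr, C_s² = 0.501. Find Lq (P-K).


ρ = λ·E[S] = 25.75·0.0244 = 0.6283
Lq = ρ²(1+C_s²)/(2(1−ρ)) = 0.3948·(1+0.501)/(2·0.3717)
= 0.3948·1.5010/0.7434 = 0.79706

Final: 0.79706


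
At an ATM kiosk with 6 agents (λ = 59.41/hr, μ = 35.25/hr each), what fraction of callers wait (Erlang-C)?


a = λ/μ = 1.6854; ρ = a/6 = 0.2809
P₀ = 0.185276 (from M/M/c formula)
C(c,a) = [a^c/(c!(1−ρ))]·P₀ = [22.91937/(720·0.7191)]·0.185276
= 0.04427·0.185276 = 0.008202

Final: 0.008202


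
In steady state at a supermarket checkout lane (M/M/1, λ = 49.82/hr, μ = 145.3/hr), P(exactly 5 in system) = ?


ρ = 49.82/145.3 = 0.3429
P_n = (1−ρ)·ρ^n = (1 − 0.3429)·0.3429^5 = 0.6571·0.004739 = 0.003114

Final: 0.003114


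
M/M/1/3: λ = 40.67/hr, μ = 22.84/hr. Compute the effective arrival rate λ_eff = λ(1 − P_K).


ρ = 1.7806; P_K = (1−ρ)ρ^3/(1−ρ^4) = 0.486831
λ_eff = λ(1 − P_K) = 40.67·(1 − 0.486831) = 40.67·0.513169 = 20.8706 /hr

Final: 20.8706 /hr


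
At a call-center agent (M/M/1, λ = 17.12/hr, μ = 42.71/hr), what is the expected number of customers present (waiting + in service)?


ρ = λ/μ = 17.12/42.71 = 0.4008
L = ρ/(1−ρ) = 0.4008/(1 − 0.4008) = 0.4008/0.5992 = 0.6690

Final: 0.6690


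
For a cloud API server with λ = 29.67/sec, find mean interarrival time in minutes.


Mean interarrival time = 1/λ = 1/29.67 second = 0.03370 second
In minutes: 0.03370 × 0.0166667 = 0.0005617 min

Final: 0.0005617 min


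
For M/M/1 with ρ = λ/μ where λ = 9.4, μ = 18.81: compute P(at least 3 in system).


ρ = 9.4/18.81 = 0.4997
P(N ≥ n) = ρ^n = 0.4997^3 = 0.124801

Final: 0.124801


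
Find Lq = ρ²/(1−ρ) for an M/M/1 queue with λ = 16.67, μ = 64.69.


ρ = 16.67/64.69 = 0.2577
Lq = ρ²/(1−ρ) = 0.06640/0.7423 = 0.08946

Final: 0.08946


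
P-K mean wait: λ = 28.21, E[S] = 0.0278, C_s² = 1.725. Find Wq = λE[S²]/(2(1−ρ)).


ρ = λ·E[S] = 28.21·0.0278 = 0.7842
E[S²] = E[S]²(1+C_s²) = 0.0278²·(1+1.725) = 0.002106
Wq = λ·E[S²]/(2(1−ρ)) = 28.21·0.002106/(2·0.2158) = 0.13767 hr

Final: 0.13767 hr


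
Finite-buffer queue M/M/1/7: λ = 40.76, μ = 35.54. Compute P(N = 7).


ρ = λ/μ = 40.76/35.54 = 1.1469
P_K = (1−ρ)ρ^K/(1−ρ^(K+1)) = (-0.1469·2.609860)/(1 − 2.993188)
= -0.383328/-1.993188 = 0.192319

Final: 0.192319


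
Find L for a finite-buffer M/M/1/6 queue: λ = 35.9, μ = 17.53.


ρ = 35.9/17.53 = 2.0479
L = ρ[1 − (K+1)ρ^K + Kρ^(K+1)] / [(1−ρ)(1−ρ^(K+1))]
Numerator: 2.0479·(1 − 7·73.769221 + 6·151.073304) = 800.849090
Denominator: (-1.0479)·(-150.073304) = 157.264495
L = 800.849090/157.264495 = 5.0924

Final: 5.0924


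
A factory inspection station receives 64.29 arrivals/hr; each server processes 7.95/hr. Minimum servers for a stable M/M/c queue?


Stability requires cμ > λ ⇔ c > λ/μ.
λ/μ = 64.29/7.95 = 8.0868
Minimum integer c = ⌊8.0868⌋ + 1 = 9
Check: 9·7.95 = 71.55 > 64.29, while 8·7.95 = 63.60 ≤ 64.29

Final: 9 servers


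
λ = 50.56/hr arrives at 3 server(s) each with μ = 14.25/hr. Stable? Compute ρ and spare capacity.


Total capacity cμ = 3·14.25 = 42.75/hr
ρ = λ/(cμ) = 50.56/42.75 = 1.1827
Stable ⇔ ρ < 1: NO
Spare capacity = cμ − λ = 42.75 − 50.56 = -7.81/hr

Final: ρ = 1.1827; unstable; margin = -7.81/hr


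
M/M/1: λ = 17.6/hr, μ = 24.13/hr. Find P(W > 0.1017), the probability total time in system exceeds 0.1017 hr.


W ~ Exponential(μ−λ) for M/M/1.
μ − λ = 24.13 − 17.6 = 6.5300
P(W > t) = e^{−(μ−λ)t} = e^{−0.6641} = 0.514736

Final: 0.514736


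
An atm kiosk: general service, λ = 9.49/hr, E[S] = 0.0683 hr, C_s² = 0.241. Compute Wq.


ρ = λ·E[S] = 9.49·0.0683 = 0.6482
E[S²] = E[S]²(1+C_s²) = 0.0683²·(1+0.241) = 0.005789
Wq = λ·E[S²]/(2(1−ρ)) = 9.49·0.005789/(2·0.3518) = 0.07808 hr

Final: 0.07808 hr


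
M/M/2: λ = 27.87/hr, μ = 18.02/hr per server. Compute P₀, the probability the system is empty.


a = λ/μ = 27.87/18.02 = 1.5466; ρ = a/c = 0.7733
Σ_{k=0}^{1} a^k/k! (terms k=0..1) = 1.00000 + 1.54661 = 2.54661
Tail: a^2/(2!(1−ρ)) = 2.39202/(2·0.2267) = 5.27591
P₀ = 1/(2.54661 + 5.27591) = 1/7.82252 = 0.127836

Final: 0.127836


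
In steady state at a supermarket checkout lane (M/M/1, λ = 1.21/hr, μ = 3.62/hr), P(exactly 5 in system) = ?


ρ = 1.21/3.62 = 0.3343
P_n = (1−ρ)·ρ^n = (1 − 0.3343)·0.3343^5 = 0.6657·0.004172 = 0.002778

Final: 0.002778


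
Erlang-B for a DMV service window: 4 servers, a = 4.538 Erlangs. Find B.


B(c,a) = (a^c/c!) / Σ_{k=0}^{c} a^k/k!
a^4/4! = 17.670414
Σ terms (k=0..4): 1.00000 + 4.53800 + 10.29672 + 15.57551 + 17.67041 = 49.080644
B = 17.670414/49.080644 = 0.360028

Final: 0.360028


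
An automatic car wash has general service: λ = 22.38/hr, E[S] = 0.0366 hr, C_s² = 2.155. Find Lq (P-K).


ρ = λ·E[S] = 22.38·0.0366 = 0.8191
Lq = ρ²(1+C_s²)/(2(1−ρ)) = 0.6709·(1+2.155)/(2·0.1809)
= 0.6709·3.1550/0.3618 = 5.85103

Final: 5.85103


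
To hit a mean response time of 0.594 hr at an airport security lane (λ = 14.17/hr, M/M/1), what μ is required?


W = 1/(μ−λ) ⇒ μ − λ = 1/W = 1/0.594 = 1.6835
μ = λ + 1/W = 14.17 + 1.6835 = 15.8535 per hr

Final: 15.8535 /hr


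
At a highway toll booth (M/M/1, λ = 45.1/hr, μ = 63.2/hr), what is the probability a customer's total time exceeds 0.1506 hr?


W ~ Exponential(μ−λ) for M/M/1.
μ − λ = 63.2 − 45.1 = 18.1000
P(W > t) = e^{−(μ−λ)t} = e^{−2.7259} = 0.065490

Final: 0.065490


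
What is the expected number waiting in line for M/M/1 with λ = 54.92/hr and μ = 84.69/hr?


ρ = 54.92/84.69 = 0.6485
Lq = ρ²/(1−ρ) = 0.4205/0.3515 = 1.1963

Final: 1.1963


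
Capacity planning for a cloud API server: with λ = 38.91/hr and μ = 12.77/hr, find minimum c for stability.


Stability requires cμ > λ ⇔ c > λ/μ.
λ/μ = 38.91/12.77 = 3.0470
Minimum integer c = ⌊3.0470⌋ + 1 = 4
Check: 4·12.77 = 51.08 > 38.91, while 3·12.77 = 38.31 ≤ 38.91

Final: 4 servers


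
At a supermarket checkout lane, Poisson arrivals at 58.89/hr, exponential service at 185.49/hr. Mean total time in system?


W = 1/(μ−λ) = 1/(185.49 − 58.89) = 1/126.60 = 0.007899 hr

Final: 0.007899 hr


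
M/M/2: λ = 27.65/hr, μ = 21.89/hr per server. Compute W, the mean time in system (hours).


a = 1.2631; ρ = 0.6316; P₀ = 0.225815
Lq = P₀·a^c·ρ/(c!(1−ρ)²) = 0.83816
Wq = Lq/λ = 0.83816/27.65 = 0.03031 hr
W = Wq + 1/μ = 0.03031 + 0.04568 = 0.07600 hr

Final: 0.07600 hr


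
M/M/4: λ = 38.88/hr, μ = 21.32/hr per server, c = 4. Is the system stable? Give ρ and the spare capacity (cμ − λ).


Total capacity cμ = 4·21.32 = 85.28/hr
ρ = λ/(cμ) = 38.88/85.28 = 0.4559
Stable ⇔ ρ < 1: YES
Spare capacity = cμ − λ = 85.28 − 38.88 = 46.40/hr

Final: ρ = 0.4559; stable; margin = 46.40/hr


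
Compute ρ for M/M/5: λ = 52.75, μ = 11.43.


ρ = λ/(cμ) = 52.75/(5·11.43) = 52.75/57.15 = 0.9230

Final: 0.9230


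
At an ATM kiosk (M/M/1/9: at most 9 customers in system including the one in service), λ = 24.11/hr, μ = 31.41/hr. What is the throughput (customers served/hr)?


ρ = 0.7676; P_K = (1−ρ)ρ^9/(1−ρ^10) = 0.023142
λ_eff = λ(1 − P_K) = 24.11·(1 − 0.023142) = 24.11·0.976858 = 23.5520 /hr

Final: 23.5520 /hr


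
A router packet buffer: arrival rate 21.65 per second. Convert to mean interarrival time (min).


Mean interarrival time = 1/λ = 1/21.65 second = 0.04619 second
In minutes: 0.04619 × 0.0166667 = 0.0007698 min

Final: 0.0007698 min


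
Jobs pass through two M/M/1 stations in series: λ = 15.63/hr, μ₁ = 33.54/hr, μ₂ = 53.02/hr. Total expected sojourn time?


Each node sees arrival rate λ = 15.63/hr (tandem ⇒ throughput preserved).
W₁ = 1/(μ₁−λ) = 1/(33.54−15.63) = 0.05583 hr
W₂ = 1/(μ₂−λ) = 1/(53.02−15.63) = 0.02675 hr
W_total = W₁ + W₂ = 0.05583 + 0.02675 = 0.08258 hr

Final: 0.08258 hr


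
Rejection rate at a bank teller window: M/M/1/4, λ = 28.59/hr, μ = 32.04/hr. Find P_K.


ρ = λ/μ = 28.59/32.04 = 0.8923
P_K = (1−ρ)ρ^K/(1−ρ^(K+1)) = (0.1077·0.633996)/(1 − 0.565729)
= 0.068267/0.434271 = 0.157200

Final: 0.157200


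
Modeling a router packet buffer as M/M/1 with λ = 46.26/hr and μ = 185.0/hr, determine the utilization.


ρ = λ/μ = 46.26/185.0 = 0.2501

Final: 0.2501


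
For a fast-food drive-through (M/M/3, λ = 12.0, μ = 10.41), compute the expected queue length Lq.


a = λ/μ = 1.1527; ρ = a/3 = 0.3842
P₀ = 0.309431
Lq = P₀·a^c·ρ / (c!·(1−ρ)²) = 0.309431·1.53176·0.3842/(6·0.37915)
= 0.08006

Final: 0.08006


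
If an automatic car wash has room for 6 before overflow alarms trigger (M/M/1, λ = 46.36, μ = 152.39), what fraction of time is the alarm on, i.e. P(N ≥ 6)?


ρ = 46.36/152.39 = 0.3042
P(N ≥ n) = ρ^n = 0.3042^6 = 0.0007927

Final: 0.0007927


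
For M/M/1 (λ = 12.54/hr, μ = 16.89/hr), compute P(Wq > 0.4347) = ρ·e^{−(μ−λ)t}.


ρ = 12.54/16.89 = 0.7425
P(Wq > t) = ρ·e^{−(μ−λ)t} = 0.7425·e^{−1.8909}
= 0.7425·0.150929 = 0.112057

Final: 0.112057


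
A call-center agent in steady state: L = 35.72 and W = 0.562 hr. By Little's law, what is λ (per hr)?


λ = L/W = 35.72/0.562 = 63.5587 /hr

Final: 63.5587 /hr


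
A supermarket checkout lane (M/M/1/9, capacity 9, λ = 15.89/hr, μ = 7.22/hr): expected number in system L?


ρ = 15.89/7.22 = 2.2008
L = ρ[1 − (K+1)ρ^K + Kρ^(K+1)] / [(1−ρ)(1−ρ^(K+1))]
Numerator: 2.2008·(1 − 10·1211.379714 + 9·2666.042058) = 26149.352930
Denominator: (-1.2008)·(-2665.042058) = 3200.265186
L = 26149.352930/3200.265186 = 8.1710

Final: 8.1710


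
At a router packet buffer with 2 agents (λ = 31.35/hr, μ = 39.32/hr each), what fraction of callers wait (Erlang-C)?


a = λ/μ = 0.7973; ρ = a/2 = 0.3987
P₀ = 0.429948 (from M/M/c formula)
C(c,a) = [a^c/(c!(1−ρ))]·P₀ = [0.63569/(2·0.6013)]·0.429948
= 0.52856·0.429948 = 0.227252

Final: 0.227252


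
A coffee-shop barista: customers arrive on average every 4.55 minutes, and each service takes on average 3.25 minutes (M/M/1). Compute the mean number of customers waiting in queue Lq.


λ = 60/4.55 = 13.1868 /hr
μ = 60/3.25 = 18.4615 /hr
ρ = λ/μ = 13.1868/18.4615 = 0.7143
Lq = ρ²/(1−ρ) = 0.5102/0.2857 = 1.7857

Final: 1.7857


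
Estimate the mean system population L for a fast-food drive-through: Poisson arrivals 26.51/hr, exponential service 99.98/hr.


ρ = λ/μ = 26.51/99.98 = 0.2652
L = ρ/(1−ρ) = 0.2652/(1 − 0.2652) = 0.2652/0.7348 = 0.3608

Final: 0.3608


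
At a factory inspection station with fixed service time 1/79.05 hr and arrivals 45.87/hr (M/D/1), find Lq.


ρ = 45.87/79.05 = 0.5803
M/D/1: Lq = ρ²/(2(1−ρ)) = 0.3367/(2·0.4197) = 0.40110

Final: 0.40110


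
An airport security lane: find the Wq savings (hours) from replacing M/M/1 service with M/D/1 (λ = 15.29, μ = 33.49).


ρ = 15.29/33.49 = 0.4566
Wq(M/M/1) = ρ/(μ−λ) = 0.4566/18.20 = 0.02509 hr
Wq(M/D/1) = ρ/(2(μ−λ)) = 0.01254 hr
Savings = 0.02509 − 0.01254 = 0.01254 hr

Final: 0.01254 hr


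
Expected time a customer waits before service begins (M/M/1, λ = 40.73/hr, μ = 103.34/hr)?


ρ = 40.73/103.34 = 0.3941
Wq = ρ/(μ−λ) = 0.3941/(103.34 − 40.73) = 0.3941/62.61 = 0.006295 hr

Final: 0.006295 hr


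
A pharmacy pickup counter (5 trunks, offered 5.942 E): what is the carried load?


B(5,5.942) = 0.356332 (Erlang-B)
Carried load = a(1 − B) = 5.942·(1 − 0.356332) = 5.942·0.643668 = 3.8247 E

Final: 3.8247 Erlangs


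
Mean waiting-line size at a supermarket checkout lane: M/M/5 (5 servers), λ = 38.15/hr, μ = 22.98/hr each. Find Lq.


a = λ/μ = 1.6601; ρ = a/5 = 0.3320
P₀ = 0.189589
Lq = P₀·a^c·ρ / (c!·(1−ρ)²) = 0.189589·12.61022·0.3320/(120·0.44619)
= 0.01483

Final: 0.01483


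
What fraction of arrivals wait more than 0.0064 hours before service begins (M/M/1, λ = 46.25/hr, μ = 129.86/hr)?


ρ = 46.25/129.86 = 0.3562
P(Wq > t) = ρ·e^{−(μ−λ)t} = 0.3562·e^{−0.5351}
= 0.3562·0.585608 = 0.208566

Final: 0.208566


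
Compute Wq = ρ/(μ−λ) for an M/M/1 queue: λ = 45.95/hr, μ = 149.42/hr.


ρ = 45.95/149.42 = 0.3075
Wq = ρ/(μ−λ) = 0.3075/(149.42 − 45.95) = 0.3075/103.47 = 0.002972 hr

Final: 0.002972 hr


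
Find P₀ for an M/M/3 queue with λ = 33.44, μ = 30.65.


a = λ/μ = 33.44/30.65 = 1.0910; ρ = a/c = 0.3637
Σ_{k=0}^{2} a^k/k! (terms k=0..2) = 1.00000 + 1.09103 + 0.59517 = 2.68620
Tail: a^3/(3!(1−ρ)) = 1.29870/(6·0.6363) = 0.34016
P₀ = 1/(2.68620 + 0.34016) = 1/3.02635 = 0.330431

Final: 0.330431


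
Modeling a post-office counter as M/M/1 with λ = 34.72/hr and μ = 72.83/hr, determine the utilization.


ρ = λ/μ = 34.72/72.83 = 0.4767

Final: 0.4767


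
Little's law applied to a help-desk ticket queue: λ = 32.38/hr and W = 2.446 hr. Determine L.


L = λW = 32.38·2.446 = 79.2015

Final: 79.2015


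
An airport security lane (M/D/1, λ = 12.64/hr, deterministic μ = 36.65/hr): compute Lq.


ρ = 12.64/36.65 = 0.3449
M/D/1: Lq = ρ²/(2(1−ρ)) = 0.1189/(2·0.6551) = 0.09078

Final: 0.09078


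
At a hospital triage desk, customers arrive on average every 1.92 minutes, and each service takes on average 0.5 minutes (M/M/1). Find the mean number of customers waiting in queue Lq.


λ = 60/1.92 = 31.2500 /hr
μ = 60/0.5 = 120.0000 /hr
ρ = λ/μ = 31.2500/120.0000 = 0.2604
Lq = ρ²/(1−ρ) = 0.06782/0.7396 = 0.09170

Final: 0.09170


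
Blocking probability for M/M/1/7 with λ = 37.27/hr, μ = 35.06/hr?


ρ = λ/μ = 37.27/35.06 = 1.0630
P_K = (1−ρ)ρ^K/(1−ρ^(K+1)) = (-0.06303·1.534025)/(1 − 1.630722)
= -0.096697/-0.630722 = 0.153312

Final: 0.153312


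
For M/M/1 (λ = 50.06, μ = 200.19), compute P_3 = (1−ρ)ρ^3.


ρ = 50.06/200.19 = 0.2501
P_n = (1−ρ)·ρ^n = (1 − 0.2501)·0.2501^3 = 0.7499·0.015637 = 0.011727

Final: 0.011727


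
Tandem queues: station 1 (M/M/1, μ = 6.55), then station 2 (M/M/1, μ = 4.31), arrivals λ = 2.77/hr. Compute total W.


Each node sees arrival rate λ = 2.77/hr (tandem ⇒ throughput preserved).
W₁ = 1/(μ₁−λ) = 1/(6.55−2.77) = 0.26455 hr
W₂ = 1/(μ₂−λ) = 1/(4.31−2.77) = 0.64935 hr
W_total = W₁ + W₂ = 0.26455 + 0.64935 = 0.91390 hr

Final: 0.91390 hr


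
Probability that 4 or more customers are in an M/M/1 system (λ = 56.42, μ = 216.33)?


ρ = 56.42/216.33 = 0.2608
P(N ≥ n) = ρ^n = 0.2608^4 = 0.004627

Final: 0.004627


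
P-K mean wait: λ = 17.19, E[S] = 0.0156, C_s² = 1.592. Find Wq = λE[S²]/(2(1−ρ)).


ρ = λ·E[S] = 17.19·0.0156 = 0.2682
E[S²] = E[S]²(1+C_s²) = 0.0156²·(1+1.592) = 0.0006308
Wq = λ·E[S²]/(2(1−ρ)) = 17.19·0.0006308/(2·0.7318) = 0.007408 hr

Final: 0.007408 hr


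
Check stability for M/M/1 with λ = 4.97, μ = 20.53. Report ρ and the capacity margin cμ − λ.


Total capacity cμ = 1·20.53 = 20.53/hr
ρ = λ/(cμ) = 4.97/20.53 = 0.2421
Stable ⇔ ρ < 1: YES
Spare capacity = cμ − λ = 20.53 − 4.97 = 15.56/hr

Final: ρ = 0.2421; stable; margin = 15.56/hr


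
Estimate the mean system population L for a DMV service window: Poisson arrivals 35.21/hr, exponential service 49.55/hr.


ρ = λ/μ = 35.21/49.55 = 0.7106
L = ρ/(1−ρ) = 0.7106/(1 − 0.7106) = 0.7106/0.2894 = 2.4554

Final: 2.4554


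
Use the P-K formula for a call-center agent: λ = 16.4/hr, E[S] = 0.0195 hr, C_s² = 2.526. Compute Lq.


ρ = λ·E[S] = 16.4·0.0195 = 0.3198
Lq = ρ²(1+C_s²)/(2(1−ρ)) = 0.1023·(1+2.526)/(2·0.6802)
= 0.1023·3.5260/1.3604 = 0.26508

Final: 0.26508


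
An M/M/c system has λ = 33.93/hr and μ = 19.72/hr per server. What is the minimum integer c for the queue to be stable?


Stability requires cμ > λ ⇔ c > λ/μ.
λ/μ = 33.93/19.72 = 1.7206
Minimum integer c = ⌊1.7206⌋ + 1 = 2
Check: 2·19.72 = 39.44 > 33.93, while 1·19.72 = 19.72 ≤ 33.93

Final: 2 servers


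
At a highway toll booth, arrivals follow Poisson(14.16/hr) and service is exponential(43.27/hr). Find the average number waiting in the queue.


ρ = 14.16/43.27 = 0.3272
Lq = ρ²/(1−ρ) = 0.1071/0.6728 = 0.1592

Final: 0.1592


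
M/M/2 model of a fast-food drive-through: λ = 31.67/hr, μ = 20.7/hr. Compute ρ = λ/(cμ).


ρ = λ/(cμ) = 31.67/(2·20.7) = 31.67/41.40 = 0.7650

Final: 0.7650


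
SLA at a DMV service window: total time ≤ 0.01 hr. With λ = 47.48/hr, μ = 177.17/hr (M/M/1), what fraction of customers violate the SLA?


W ~ Exponential(μ−λ) for M/M/1.
μ − λ = 177.17 − 47.48 = 129.6900
P(W > t) = e^{−(μ−λ)t} = e^{−1.2969} = 0.273378

Final: 0.273378


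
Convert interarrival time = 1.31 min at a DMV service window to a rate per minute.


λ = 1/(interarrival time) in consistent units.
1 minute = 1 min, so λ = 1/1.31 = 0.7634 per minute

Final: 0.7634 /min


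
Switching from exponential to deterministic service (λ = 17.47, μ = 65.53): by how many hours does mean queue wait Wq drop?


ρ = 17.47/65.53 = 0.2666
Wq(M/M/1) = ρ/(μ−λ) = 0.2666/48.06 = 0.005547 hr
Wq(M/D/1) = ρ/(2(μ−λ)) = 0.002774 hr
Savings = 0.005547 − 0.002774 = 0.002774 hr

Final: 0.002774 hr


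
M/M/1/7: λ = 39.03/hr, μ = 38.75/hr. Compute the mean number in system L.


ρ = 39.03/38.75 = 1.0072
L = ρ[1 − (K+1)ρ^K + Kρ^(K+1)] / [(1−ρ)(1−ρ^(K+1))]
Numerator: 1.0072·(1 − 8·1.051690 + 7·1.059290) = 0.001516
Denominator: (-0.007226)·(-0.059290) = 0.0004284
L = 0.001516/0.0004284 = 3.5378

Final: 3.5378


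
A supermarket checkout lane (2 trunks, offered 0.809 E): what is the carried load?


B(2,0.809) = 0.153185 (Erlang-B)
Carried load = a(1 − B) = 0.809·(1 − 0.153185) = 0.809·0.846815 = 0.6851 E

Final: 0.6851 Erlangs


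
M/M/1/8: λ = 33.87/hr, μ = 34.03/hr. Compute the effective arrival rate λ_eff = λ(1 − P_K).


ρ = 0.9953; P_K = (1−ρ)ρ^8/(1−ρ^9) = 0.109028
λ_eff = λ(1 − P_K) = 33.87·(1 − 0.109028) = 33.87·0.890972 = 30.1772 /hr

Final: 30.1772 /hr


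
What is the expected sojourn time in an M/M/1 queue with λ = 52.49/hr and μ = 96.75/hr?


W = 1/(μ−λ) = 1/(96.75 − 52.49) = 1/44.26 = 0.02259 hr

Final: 0.02259 hr


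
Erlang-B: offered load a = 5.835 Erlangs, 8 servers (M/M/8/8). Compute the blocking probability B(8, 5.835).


B(c,a) = (a^c/c!) / Σ_{k=0}^{c} a^k/k!
a^8/8! = 33.327778
Σ terms (k=0..8): 1.00000 + 5.83500 + 17.02361 + 33.11093 + 48.30056 + 56.36676 + 54.81667 + 45.69361 + 33.32778 = 295.474922
B = 33.327778/295.474922 = 0.112794

Final: 0.112794


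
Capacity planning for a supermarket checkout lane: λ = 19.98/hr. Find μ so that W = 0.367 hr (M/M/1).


W = 1/(μ−λ) ⇒ μ − λ = 1/W = 1/0.367 = 2.7248
μ = λ + 1/W = 19.98 + 2.7248 = 22.7048 per hr

Final: 22.7048 /hr


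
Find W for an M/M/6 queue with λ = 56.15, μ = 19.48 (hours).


a = 2.8824; ρ = 0.4804; P₀ = 0.055262
Lq = P₀·a^c·ρ/(c!(1−ρ)²) = 0.07833
Wq = Lq/λ = 0.07833/56.15 = 0.001395 hr
W = Wq + 1/μ = 0.001395 + 0.05133 = 0.05273 hr

Final: 0.05273 hr


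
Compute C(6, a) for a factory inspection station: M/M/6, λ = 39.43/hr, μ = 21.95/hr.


a = λ/μ = 1.7964; ρ = a/6 = 0.2994
P₀ = 0.165775 (from M/M/c formula)
C(c,a) = [a^c/(c!(1−ρ))]·P₀ = [33.60110/(720·0.7006)]·0.165775
= 0.06661·0.165775 = 0.011042

Final: 0.011042


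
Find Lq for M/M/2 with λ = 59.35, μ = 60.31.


a = λ/μ = 0.9841; ρ = a/2 = 0.4920
P₀ = 0.340446
Lq = P₀·a^c·ρ / (c!·(1−ρ)²) = 0.340446·0.96842·0.4920/(2·0.25802)
= 0.31436

Final: 0.31436


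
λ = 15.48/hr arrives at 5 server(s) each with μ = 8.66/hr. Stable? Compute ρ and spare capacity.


Total capacity cμ = 5·8.66 = 43.30/hr
ρ = λ/(cμ) = 15.48/43.30 = 0.3575
Stable ⇔ ρ < 1: YES
Spare capacity = cμ − λ = 43.30 − 15.48 = 27.82/hr

Final: ρ = 0.3575; stable; margin = 27.82/hr


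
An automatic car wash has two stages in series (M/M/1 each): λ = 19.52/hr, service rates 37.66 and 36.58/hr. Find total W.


Each node sees arrival rate λ = 19.52/hr (tandem ⇒ throughput preserved).
W₁ = 1/(μ₁−λ) = 1/(37.66−19.52) = 0.05513 hr
W₂ = 1/(μ₂−λ) = 1/(36.58−19.52) = 0.05862 hr
W_total = W₁ + W₂ = 0.05513 + 0.05862 = 0.11374 hr

Final: 0.11374 hr


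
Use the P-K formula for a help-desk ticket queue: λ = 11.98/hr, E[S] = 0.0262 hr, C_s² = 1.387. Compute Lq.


ρ = λ·E[S] = 11.98·0.0262 = 0.3139
Lq = ρ²(1+C_s²)/(2(1−ρ)) = 0.09852·(1+1.387)/(2·0.6861)
= 0.09852·2.3870/1.3722 = 0.17137

Final: 0.17137


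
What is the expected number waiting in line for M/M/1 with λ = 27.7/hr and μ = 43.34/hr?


ρ = 27.7/43.34 = 0.6391
Lq = ρ²/(1−ρ) = 0.4085/0.3609 = 1.1320

Final: 1.1320


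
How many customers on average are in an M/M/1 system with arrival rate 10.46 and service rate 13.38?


ρ = λ/μ = 10.46/13.38 = 0.7818
L = ρ/(1−ρ) = 0.7818/(1 − 0.7818) = 0.7818/0.2182 = 3.5822

Final: 3.5822


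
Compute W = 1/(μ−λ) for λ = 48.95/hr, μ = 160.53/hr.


W = 1/(μ−λ) = 1/(160.53 − 48.95) = 1/111.58 = 0.008962 hr

Final: 0.008962 hr


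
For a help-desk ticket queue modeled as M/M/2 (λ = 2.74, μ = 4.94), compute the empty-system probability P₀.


a = λ/μ = 2.74/4.94 = 0.5547; ρ = a/c = 0.2773
Σ_{k=0}^{1} a^k/k! (terms k=0..1) = 1.00000 + 0.55466 = 1.55466
Tail: a^2/(2!(1−ρ)) = 0.30764/(2·0.7227) = 0.21285
P₀ = 1/(1.55466 + 0.21285) = 1/1.76751 = 0.565769

Final: 0.565769


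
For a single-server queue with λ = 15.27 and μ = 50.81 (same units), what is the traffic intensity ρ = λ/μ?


ρ = λ/μ = 15.27/50.81 = 0.3005

Final: 0.3005


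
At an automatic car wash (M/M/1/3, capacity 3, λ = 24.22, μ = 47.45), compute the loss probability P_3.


ρ = λ/μ = 24.22/47.45 = 0.5104
P_K = (1−ρ)ρ^K/(1−ρ^(K+1)) = (0.4896·0.132988)/(1 − 0.067882)
= 0.065107/0.932118 = 0.069848

Final: 0.069848
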